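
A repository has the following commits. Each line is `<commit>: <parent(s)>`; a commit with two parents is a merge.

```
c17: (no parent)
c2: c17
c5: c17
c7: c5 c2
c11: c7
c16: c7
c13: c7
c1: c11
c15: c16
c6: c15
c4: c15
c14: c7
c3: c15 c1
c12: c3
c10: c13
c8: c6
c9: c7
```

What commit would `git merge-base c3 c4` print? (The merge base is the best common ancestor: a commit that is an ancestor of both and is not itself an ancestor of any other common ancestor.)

c15

Ancestors of c3: {c1, c11, c15, c16, c17, c2, c3, c5, c7}.
Ancestors of c4: {c15, c16, c17, c2, c4, c5, c7}.
Common ancestors: {c15, c16, c17, c2, c5, c7}.
Among these, c15 is not an ancestor of any other common ancestor — it is the merge base.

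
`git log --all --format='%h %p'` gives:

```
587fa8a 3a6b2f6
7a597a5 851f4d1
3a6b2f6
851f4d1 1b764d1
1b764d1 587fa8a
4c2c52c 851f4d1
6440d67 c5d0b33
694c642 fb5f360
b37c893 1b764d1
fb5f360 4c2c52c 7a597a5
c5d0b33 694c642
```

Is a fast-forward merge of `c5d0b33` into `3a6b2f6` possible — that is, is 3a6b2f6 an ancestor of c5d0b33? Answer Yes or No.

A fast-forward from 3a6b2f6 to c5d0b33 is possible iff 3a6b2f6 is an ancestor of c5d0b33.
Ancestors of c5d0b33: {1b764d1, 3a6b2f6, 4c2c52c, 587fa8a, 694c642, 7a597a5, 851f4d1, c5d0b33, fb5f360}.
3a6b2f6 is among them, so fast-forward is possible.

Yes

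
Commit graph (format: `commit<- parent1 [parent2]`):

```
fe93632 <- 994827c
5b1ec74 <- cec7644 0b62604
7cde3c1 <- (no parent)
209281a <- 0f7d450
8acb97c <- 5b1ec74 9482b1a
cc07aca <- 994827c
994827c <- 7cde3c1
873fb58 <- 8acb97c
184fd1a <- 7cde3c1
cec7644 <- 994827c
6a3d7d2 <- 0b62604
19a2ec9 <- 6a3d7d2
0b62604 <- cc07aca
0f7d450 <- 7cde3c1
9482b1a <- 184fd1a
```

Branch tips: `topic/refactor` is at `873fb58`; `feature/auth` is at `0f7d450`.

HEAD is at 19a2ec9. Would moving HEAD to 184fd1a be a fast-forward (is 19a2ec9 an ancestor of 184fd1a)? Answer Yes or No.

No

A fast-forward from 19a2ec9 to 184fd1a is possible iff 19a2ec9 is an ancestor of 184fd1a.
Ancestors of 184fd1a: {184fd1a, 7cde3c1}.
19a2ec9 is not among them, so fast-forward is not possible.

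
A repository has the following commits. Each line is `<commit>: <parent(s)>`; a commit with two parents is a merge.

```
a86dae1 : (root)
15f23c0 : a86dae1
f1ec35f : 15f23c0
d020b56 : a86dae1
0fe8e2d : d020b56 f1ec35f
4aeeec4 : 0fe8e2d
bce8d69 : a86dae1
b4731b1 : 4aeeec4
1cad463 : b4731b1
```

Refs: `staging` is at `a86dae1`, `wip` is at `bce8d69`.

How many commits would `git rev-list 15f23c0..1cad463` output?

6

Reachable from 1cad463: {0fe8e2d, 15f23c0, 1cad463, 4aeeec4, a86dae1, b4731b1, d020b56, f1ec35f}.
Reachable from 15f23c0: {15f23c0, a86dae1}.
In 1cad463's history but not 15f23c0's: {0fe8e2d, 1cad463, 4aeeec4, b4731b1, d020b56, f1ec35f} — 6 commits.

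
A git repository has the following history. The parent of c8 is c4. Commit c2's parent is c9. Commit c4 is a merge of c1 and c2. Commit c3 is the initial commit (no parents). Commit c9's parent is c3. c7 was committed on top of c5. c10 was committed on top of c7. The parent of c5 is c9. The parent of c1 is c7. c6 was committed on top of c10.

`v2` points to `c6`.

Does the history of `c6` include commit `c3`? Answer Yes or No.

Ancestors of c6 (commits reachable by following parents): {c10, c3, c5, c6, c7, c9}.
c3 is in that set, so it is an ancestor of c6.

Yes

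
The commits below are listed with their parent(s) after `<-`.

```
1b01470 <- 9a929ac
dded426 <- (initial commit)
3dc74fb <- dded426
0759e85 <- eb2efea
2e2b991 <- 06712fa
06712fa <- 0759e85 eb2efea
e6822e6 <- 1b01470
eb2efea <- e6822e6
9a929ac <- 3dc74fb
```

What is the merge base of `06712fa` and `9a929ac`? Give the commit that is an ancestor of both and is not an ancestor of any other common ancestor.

9a929ac

Ancestors of 06712fa: {06712fa, 0759e85, 1b01470, 3dc74fb, 9a929ac, dded426, e6822e6, eb2efea}.
Ancestors of 9a929ac: {3dc74fb, 9a929ac, dded426}.
Common ancestors: {3dc74fb, 9a929ac, dded426}.
Among these, 9a929ac is not an ancestor of any other common ancestor — it is the merge base.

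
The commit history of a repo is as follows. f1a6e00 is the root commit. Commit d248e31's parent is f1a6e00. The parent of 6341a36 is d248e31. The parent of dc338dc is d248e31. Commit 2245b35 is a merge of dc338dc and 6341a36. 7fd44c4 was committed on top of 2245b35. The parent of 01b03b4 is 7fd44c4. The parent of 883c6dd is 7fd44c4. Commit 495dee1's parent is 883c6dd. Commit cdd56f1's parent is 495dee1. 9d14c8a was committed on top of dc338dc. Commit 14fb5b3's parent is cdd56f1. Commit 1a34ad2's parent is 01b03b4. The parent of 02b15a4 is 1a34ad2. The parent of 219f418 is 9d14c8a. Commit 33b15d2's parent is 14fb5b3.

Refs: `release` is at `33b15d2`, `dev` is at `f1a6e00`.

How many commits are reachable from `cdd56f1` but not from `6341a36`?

Reachable from cdd56f1: {2245b35, 495dee1, 6341a36, 7fd44c4, 883c6dd, cdd56f1, d248e31, dc338dc, f1a6e00}.
Reachable from 6341a36: {6341a36, d248e31, f1a6e00}.
In cdd56f1's history but not 6341a36's: {2245b35, 495dee1, 7fd44c4, 883c6dd, cdd56f1, dc338dc} — 6 commits.

6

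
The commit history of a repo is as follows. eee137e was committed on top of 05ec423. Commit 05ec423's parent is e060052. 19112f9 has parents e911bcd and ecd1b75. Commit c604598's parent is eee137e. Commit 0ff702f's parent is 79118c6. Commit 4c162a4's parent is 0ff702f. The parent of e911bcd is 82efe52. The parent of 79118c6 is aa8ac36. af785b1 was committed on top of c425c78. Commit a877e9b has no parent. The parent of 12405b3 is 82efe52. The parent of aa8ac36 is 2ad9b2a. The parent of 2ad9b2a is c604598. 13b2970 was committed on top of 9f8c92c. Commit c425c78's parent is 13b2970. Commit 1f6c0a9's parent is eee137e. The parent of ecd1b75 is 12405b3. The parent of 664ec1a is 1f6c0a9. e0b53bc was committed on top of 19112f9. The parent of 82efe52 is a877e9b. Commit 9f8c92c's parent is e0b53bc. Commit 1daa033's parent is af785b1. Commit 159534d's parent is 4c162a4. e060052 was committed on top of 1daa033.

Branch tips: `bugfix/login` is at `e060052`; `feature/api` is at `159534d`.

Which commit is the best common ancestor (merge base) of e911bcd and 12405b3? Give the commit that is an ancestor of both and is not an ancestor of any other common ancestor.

Ancestors of e911bcd: {82efe52, a877e9b, e911bcd}.
Ancestors of 12405b3: {12405b3, 82efe52, a877e9b}.
Common ancestors: {82efe52, a877e9b}.
Among these, 82efe52 is not an ancestor of any other common ancestor — it is the merge base.

82efe52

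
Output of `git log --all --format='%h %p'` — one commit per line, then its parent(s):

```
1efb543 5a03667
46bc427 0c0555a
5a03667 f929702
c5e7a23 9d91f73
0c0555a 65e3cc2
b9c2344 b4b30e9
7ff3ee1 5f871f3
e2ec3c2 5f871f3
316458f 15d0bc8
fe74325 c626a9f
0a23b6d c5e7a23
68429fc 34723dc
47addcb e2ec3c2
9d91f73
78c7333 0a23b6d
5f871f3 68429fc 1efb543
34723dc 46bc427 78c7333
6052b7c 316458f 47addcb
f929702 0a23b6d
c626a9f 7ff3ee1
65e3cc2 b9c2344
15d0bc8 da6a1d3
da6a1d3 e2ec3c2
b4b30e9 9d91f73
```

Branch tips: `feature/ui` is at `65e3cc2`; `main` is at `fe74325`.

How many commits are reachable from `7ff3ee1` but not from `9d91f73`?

15

Reachable from 7ff3ee1: {0a23b6d, 0c0555a, 1efb543, 34723dc, 46bc427, 5a03667, 5f871f3, 65e3cc2, 68429fc, 78c7333, 7ff3ee1, 9d91f73, b4b30e9, b9c2344, c5e7a23, f929702}.
Reachable from 9d91f73: {9d91f73}.
In 7ff3ee1's history but not 9d91f73's: {0a23b6d, 0c0555a, 1efb543, 34723dc, 46bc427, 5a03667, 5f871f3, 65e3cc2, 68429fc, 78c7333, 7ff3ee1, b4b30e9, b9c2344, c5e7a23, f929702} — 15 commits.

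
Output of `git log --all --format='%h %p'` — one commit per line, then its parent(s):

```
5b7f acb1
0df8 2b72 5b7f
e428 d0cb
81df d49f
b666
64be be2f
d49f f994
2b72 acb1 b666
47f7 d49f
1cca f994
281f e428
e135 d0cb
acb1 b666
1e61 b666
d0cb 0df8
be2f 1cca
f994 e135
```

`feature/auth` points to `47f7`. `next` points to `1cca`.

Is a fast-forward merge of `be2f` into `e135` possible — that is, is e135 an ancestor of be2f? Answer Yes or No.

Yes

A fast-forward from e135 to be2f is possible iff e135 is an ancestor of be2f.
Ancestors of be2f: {0df8, 1cca, 2b72, 5b7f, acb1, b666, be2f, d0cb, e135, f994}.
e135 is among them, so fast-forward is possible.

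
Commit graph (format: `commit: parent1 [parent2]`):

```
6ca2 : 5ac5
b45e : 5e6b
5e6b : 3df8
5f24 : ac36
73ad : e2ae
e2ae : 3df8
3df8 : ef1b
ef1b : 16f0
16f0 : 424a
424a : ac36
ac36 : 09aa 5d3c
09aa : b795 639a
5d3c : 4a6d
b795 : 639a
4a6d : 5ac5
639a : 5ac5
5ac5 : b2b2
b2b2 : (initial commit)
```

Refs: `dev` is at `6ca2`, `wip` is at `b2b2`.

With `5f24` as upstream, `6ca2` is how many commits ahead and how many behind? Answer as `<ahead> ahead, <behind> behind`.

Reachable from 6ca2: {5ac5, 6ca2, b2b2}.
Reachable from 5f24: {09aa, 4a6d, 5ac5, 5d3c, 5f24, 639a, ac36, b2b2, b795}.
Only in 6ca2's history (ahead): {6ca2} — 1.
Only in 5f24's history (behind): {09aa, 4a6d, 5d3c, 5f24, 639a, ac36, b795} — 7.

1 ahead, 7 behind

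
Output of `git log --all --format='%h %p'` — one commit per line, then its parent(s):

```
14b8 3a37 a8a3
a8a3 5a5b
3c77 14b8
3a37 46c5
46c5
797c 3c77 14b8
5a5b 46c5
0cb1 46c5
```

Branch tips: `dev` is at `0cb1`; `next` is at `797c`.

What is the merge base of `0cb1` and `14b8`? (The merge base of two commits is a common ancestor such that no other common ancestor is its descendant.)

Ancestors of 0cb1: {0cb1, 46c5}.
Ancestors of 14b8: {14b8, 3a37, 46c5, 5a5b, a8a3}.
Common ancestors: {46c5}.
The only common ancestor is 46c5, so it is the merge base.

46c5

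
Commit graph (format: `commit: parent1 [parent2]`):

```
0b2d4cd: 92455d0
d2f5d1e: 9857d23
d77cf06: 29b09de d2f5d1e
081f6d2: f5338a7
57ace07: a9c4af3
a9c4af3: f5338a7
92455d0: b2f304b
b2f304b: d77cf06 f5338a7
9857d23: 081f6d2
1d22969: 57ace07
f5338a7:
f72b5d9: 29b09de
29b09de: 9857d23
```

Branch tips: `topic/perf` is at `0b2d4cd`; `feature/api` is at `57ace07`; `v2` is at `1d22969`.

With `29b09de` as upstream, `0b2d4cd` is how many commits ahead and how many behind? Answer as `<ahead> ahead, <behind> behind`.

5 ahead, 0 behind

Reachable from 0b2d4cd: {081f6d2, 0b2d4cd, 29b09de, 92455d0, 9857d23, b2f304b, d2f5d1e, d77cf06, f5338a7}.
Reachable from 29b09de: {081f6d2, 29b09de, 9857d23, f5338a7}.
Only in 0b2d4cd's history (ahead): {0b2d4cd, 92455d0, b2f304b, d2f5d1e, d77cf06} — 5.
Only in 29b09de's history (behind): {} — 0.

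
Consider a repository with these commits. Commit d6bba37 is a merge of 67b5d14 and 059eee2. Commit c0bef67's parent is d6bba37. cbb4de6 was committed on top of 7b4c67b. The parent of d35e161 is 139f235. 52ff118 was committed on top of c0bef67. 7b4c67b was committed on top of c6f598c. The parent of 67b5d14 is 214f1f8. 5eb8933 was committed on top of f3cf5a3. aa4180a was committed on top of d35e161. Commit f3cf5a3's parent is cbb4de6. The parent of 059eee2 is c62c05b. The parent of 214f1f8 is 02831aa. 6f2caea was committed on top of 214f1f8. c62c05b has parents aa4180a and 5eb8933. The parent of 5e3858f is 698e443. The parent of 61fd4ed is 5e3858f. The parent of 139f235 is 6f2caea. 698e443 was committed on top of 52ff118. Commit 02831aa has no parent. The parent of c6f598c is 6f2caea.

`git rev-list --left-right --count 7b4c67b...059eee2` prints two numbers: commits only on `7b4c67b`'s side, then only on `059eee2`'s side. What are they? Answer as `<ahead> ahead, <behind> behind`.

0 ahead, 8 behind

Reachable from 7b4c67b: {02831aa, 214f1f8, 6f2caea, 7b4c67b, c6f598c}.
Reachable from 059eee2: {02831aa, 059eee2, 139f235, 214f1f8, 5eb8933, 6f2caea, 7b4c67b, aa4180a, c62c05b, c6f598c, cbb4de6, d35e161, f3cf5a3}.
Only in 7b4c67b's history (ahead): {} — 0.
Only in 059eee2's history (behind): {059eee2, 139f235, 5eb8933, aa4180a, c62c05b, cbb4de6, d35e161, f3cf5a3} — 8.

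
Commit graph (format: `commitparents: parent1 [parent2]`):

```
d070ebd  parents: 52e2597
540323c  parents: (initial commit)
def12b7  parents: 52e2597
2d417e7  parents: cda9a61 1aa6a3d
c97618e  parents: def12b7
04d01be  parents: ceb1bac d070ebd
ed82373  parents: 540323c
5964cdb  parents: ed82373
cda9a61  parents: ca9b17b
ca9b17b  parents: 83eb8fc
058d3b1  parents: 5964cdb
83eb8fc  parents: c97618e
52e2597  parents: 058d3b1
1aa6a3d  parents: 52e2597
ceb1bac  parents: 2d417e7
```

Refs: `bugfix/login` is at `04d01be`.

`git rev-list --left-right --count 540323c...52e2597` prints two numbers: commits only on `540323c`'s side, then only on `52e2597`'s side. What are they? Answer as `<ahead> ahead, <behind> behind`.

0 ahead, 4 behind

Reachable from 540323c: {540323c}.
Reachable from 52e2597: {058d3b1, 52e2597, 540323c, 5964cdb, ed82373}.
Only in 540323c's history (ahead): {} — 0.
Only in 52e2597's history (behind): {058d3b1, 52e2597, 5964cdb, ed82373} — 4.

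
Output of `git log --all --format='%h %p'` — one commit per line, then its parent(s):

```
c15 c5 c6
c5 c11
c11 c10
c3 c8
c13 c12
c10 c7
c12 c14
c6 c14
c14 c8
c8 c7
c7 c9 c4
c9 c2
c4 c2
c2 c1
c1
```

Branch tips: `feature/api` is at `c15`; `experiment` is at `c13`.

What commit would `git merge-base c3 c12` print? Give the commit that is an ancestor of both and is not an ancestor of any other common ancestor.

c8

Ancestors of c3: {c1, c2, c3, c4, c7, c8, c9}.
Ancestors of c12: {c1, c12, c14, c2, c4, c7, c8, c9}.
Common ancestors: {c1, c2, c4, c7, c8, c9}.
Among these, c8 is not an ancestor of any other common ancestor — it is the merge base.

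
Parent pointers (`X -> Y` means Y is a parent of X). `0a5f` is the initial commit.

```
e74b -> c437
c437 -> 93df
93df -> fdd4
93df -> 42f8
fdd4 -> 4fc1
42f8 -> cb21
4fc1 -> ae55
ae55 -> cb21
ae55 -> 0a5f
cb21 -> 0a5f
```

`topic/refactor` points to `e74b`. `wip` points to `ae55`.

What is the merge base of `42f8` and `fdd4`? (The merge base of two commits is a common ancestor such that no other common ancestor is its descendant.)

Ancestors of 42f8: {0a5f, 42f8, cb21}.
Ancestors of fdd4: {0a5f, 4fc1, ae55, cb21, fdd4}.
Common ancestors: {0a5f, cb21}.
Among these, cb21 is not an ancestor of any other common ancestor — it is the merge base.

cb21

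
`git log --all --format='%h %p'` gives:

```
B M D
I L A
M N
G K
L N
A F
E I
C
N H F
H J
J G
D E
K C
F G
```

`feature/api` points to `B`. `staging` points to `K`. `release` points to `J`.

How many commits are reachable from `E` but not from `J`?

7

Reachable from E: {A, C, E, F, G, H, I, J, K, L, N}.
Reachable from J: {C, G, J, K}.
In E's history but not J's: {A, E, F, H, I, L, N} — 7 commits.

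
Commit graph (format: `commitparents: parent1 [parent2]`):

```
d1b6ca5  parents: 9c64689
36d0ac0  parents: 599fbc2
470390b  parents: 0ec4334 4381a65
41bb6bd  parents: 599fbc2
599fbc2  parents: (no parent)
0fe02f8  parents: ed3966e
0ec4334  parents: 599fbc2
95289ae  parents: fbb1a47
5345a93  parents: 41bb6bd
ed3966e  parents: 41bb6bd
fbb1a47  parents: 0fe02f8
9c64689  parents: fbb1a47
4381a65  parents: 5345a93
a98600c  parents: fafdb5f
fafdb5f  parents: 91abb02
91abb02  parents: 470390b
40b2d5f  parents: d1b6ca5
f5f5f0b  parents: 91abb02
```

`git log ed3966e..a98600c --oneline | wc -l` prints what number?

Reachable from a98600c: {0ec4334, 41bb6bd, 4381a65, 470390b, 5345a93, 599fbc2, 91abb02, a98600c, fafdb5f}.
Reachable from ed3966e: {41bb6bd, 599fbc2, ed3966e}.
In a98600c's history but not ed3966e's: {0ec4334, 4381a65, 470390b, 5345a93, 91abb02, a98600c, fafdb5f} — 7 commits.

7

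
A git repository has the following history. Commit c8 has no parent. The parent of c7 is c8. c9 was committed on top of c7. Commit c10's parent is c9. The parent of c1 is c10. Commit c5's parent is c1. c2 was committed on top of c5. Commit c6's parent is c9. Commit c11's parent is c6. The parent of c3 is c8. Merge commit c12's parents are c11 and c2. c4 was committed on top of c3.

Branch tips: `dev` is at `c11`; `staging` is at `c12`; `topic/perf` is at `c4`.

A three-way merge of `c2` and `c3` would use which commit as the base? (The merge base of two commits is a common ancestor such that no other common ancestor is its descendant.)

Ancestors of c2: {c1, c10, c2, c5, c7, c8, c9}.
Ancestors of c3: {c3, c8}.
Common ancestors: {c8}.
The only common ancestor is c8, so it is the merge base.

c8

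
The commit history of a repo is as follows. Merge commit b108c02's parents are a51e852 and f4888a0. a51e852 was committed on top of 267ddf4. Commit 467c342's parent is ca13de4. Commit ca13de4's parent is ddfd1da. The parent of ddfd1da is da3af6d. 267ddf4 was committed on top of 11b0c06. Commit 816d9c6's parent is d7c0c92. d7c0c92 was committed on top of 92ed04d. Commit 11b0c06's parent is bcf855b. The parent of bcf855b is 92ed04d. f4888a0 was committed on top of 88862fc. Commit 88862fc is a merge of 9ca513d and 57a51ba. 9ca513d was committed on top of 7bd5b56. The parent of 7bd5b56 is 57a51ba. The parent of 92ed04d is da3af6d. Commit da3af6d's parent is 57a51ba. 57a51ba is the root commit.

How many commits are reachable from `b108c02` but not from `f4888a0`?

7

Reachable from b108c02: {11b0c06, 267ddf4, 57a51ba, 7bd5b56, 88862fc, 92ed04d, 9ca513d, a51e852, b108c02, bcf855b, da3af6d, f4888a0}.
Reachable from f4888a0: {57a51ba, 7bd5b56, 88862fc, 9ca513d, f4888a0}.
In b108c02's history but not f4888a0's: {11b0c06, 267ddf4, 92ed04d, a51e852, b108c02, bcf855b, da3af6d} — 7 commits.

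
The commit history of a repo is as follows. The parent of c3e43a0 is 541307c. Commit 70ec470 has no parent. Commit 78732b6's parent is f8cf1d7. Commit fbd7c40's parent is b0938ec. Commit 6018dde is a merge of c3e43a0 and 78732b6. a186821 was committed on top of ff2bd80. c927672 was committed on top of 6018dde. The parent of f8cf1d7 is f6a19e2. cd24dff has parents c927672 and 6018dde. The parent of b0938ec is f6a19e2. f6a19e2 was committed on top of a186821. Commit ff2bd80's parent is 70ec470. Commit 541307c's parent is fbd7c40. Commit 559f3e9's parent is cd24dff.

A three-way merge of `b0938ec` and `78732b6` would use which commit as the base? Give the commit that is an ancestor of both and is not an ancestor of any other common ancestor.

f6a19e2

Ancestors of b0938ec: {70ec470, a186821, b0938ec, f6a19e2, ff2bd80}.
Ancestors of 78732b6: {70ec470, 78732b6, a186821, f6a19e2, f8cf1d7, ff2bd80}.
Common ancestors: {70ec470, a186821, f6a19e2, ff2bd80}.
Among these, f6a19e2 is not an ancestor of any other common ancestor — it is the merge base.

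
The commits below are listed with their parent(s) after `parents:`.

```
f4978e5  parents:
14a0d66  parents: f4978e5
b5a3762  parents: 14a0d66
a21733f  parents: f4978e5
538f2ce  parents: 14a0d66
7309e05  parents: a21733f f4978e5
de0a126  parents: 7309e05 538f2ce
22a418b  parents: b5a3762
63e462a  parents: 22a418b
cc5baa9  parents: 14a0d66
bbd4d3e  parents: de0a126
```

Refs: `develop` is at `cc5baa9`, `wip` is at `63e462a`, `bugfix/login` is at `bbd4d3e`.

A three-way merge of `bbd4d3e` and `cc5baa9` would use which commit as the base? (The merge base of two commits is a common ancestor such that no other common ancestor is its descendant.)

Ancestors of bbd4d3e: {14a0d66, 538f2ce, 7309e05, a21733f, bbd4d3e, de0a126, f4978e5}.
Ancestors of cc5baa9: {14a0d66, cc5baa9, f4978e5}.
Common ancestors: {14a0d66, f4978e5}.
Among these, 14a0d66 is not an ancestor of any other common ancestor — it is the merge base.

14a0d66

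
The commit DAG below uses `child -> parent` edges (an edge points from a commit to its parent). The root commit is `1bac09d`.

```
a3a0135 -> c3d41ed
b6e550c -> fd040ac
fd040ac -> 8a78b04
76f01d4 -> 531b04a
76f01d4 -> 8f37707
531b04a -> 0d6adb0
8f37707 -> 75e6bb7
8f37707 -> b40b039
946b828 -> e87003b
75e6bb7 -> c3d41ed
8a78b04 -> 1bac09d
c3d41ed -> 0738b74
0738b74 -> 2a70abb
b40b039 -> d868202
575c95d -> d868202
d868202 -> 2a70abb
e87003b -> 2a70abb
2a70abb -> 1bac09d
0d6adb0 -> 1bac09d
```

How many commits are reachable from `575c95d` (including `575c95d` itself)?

Walking parent pointers from 575c95d: reachable set = {1bac09d, 2a70abb, 575c95d, d868202}.
That is 4 commits.

4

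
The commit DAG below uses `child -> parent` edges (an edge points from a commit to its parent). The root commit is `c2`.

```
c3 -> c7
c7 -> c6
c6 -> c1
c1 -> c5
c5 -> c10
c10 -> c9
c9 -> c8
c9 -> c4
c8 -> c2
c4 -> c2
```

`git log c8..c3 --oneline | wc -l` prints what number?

8

Reachable from c3: {c1, c10, c2, c3, c4, c5, c6, c7, c8, c9}.
Reachable from c8: {c2, c8}.
In c3's history but not c8's: {c1, c10, c3, c4, c5, c6, c7, c9} — 8 commits.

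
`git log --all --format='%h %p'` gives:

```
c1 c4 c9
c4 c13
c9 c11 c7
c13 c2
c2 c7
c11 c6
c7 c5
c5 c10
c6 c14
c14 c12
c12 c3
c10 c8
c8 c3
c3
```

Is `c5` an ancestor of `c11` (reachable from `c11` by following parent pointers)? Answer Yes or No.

No

Ancestors of c11: {c11, c12, c14, c3, c6}.
c5 is not in that set, so it is not an ancestor of c11.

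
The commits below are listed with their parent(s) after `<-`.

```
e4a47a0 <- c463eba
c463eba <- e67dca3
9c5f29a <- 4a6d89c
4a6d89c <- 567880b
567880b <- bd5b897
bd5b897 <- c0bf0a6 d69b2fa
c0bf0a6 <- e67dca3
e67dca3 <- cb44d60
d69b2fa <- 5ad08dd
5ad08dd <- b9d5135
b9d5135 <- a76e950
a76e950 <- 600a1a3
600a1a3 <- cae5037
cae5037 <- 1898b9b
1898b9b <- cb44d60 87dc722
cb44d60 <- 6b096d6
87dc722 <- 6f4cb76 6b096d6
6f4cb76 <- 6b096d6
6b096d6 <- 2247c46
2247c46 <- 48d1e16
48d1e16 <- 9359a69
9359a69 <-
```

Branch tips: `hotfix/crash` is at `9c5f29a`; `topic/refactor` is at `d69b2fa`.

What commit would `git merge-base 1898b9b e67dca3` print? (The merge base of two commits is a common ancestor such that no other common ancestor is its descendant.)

Ancestors of 1898b9b: {1898b9b, 2247c46, 48d1e16, 6b096d6, 6f4cb76, 87dc722, 9359a69, cb44d60}.
Ancestors of e67dca3: {2247c46, 48d1e16, 6b096d6, 9359a69, cb44d60, e67dca3}.
Common ancestors: {2247c46, 48d1e16, 6b096d6, 9359a69, cb44d60}.
Among these, cb44d60 is not an ancestor of any other common ancestor — it is the merge base.

cb44d60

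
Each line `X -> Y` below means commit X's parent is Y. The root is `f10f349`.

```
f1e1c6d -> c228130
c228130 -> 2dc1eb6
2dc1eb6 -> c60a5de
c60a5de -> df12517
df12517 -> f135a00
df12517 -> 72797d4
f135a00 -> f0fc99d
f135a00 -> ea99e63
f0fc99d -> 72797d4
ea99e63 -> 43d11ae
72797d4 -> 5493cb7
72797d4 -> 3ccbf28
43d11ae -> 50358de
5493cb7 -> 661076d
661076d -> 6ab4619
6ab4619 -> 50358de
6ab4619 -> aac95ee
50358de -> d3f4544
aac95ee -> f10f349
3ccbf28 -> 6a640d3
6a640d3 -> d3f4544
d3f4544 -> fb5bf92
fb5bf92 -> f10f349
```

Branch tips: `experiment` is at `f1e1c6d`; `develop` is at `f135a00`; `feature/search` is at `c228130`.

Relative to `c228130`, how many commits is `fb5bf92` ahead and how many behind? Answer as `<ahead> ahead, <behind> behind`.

0 ahead, 17 behind

Reachable from fb5bf92: {f10f349, fb5bf92}.
Reachable from c228130: {2dc1eb6, 3ccbf28, 43d11ae, 50358de, 5493cb7, 661076d, 6a640d3, 6ab4619, 72797d4, aac95ee, c228130, c60a5de, d3f4544, df12517, ea99e63, f0fc99d, f10f349, f135a00, fb5bf92}.
Only in fb5bf92's history (ahead): {} — 0.
Only in c228130's history (behind): {2dc1eb6, 3ccbf28, 43d11ae, 50358de, 5493cb7, 661076d, 6a640d3, 6ab4619, 72797d4, aac95ee, c228130, c60a5de, d3f4544, df12517, ea99e63, f0fc99d, f135a00} — 17.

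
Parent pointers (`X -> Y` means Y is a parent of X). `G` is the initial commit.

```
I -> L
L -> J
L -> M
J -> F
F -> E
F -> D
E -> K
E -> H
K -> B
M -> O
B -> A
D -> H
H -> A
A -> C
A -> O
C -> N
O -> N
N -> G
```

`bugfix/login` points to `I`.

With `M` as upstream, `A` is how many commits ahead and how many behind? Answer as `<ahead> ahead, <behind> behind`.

2 ahead, 1 behind

Reachable from A: {A, C, G, N, O}.
Reachable from M: {G, M, N, O}.
Only in A's history (ahead): {A, C} — 2.
Only in M's history (behind): {M} — 1.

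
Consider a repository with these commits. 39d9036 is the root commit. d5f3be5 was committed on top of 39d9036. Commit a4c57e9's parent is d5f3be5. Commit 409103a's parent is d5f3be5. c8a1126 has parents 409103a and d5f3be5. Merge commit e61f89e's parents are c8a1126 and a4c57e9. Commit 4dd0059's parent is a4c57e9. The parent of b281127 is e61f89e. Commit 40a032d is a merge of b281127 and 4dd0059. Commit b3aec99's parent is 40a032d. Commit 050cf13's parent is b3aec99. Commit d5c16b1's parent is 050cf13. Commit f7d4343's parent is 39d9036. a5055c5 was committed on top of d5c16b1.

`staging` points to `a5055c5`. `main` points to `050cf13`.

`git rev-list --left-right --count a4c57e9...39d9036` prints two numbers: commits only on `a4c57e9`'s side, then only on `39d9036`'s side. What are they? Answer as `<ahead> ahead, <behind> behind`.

2 ahead, 0 behind

Reachable from a4c57e9: {39d9036, a4c57e9, d5f3be5}.
Reachable from 39d9036: {39d9036}.
Only in a4c57e9's history (ahead): {a4c57e9, d5f3be5} — 2.
Only in 39d9036's history (behind): {} — 0.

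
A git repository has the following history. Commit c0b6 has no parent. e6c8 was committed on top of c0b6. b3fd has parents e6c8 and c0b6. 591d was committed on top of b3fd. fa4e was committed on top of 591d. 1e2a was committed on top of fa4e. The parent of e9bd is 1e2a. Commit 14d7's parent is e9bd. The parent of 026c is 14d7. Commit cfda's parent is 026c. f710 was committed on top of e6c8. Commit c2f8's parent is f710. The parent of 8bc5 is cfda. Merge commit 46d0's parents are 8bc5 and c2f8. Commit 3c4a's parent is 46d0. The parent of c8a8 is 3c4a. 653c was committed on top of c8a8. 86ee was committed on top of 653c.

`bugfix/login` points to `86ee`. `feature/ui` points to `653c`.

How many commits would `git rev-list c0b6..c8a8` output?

Reachable from c8a8: {026c, 14d7, 1e2a, 3c4a, 46d0, 591d, 8bc5, b3fd, c0b6, c2f8, c8a8, cfda, e6c8, e9bd, f710, fa4e}.
Reachable from c0b6: {c0b6}.
In c8a8's history but not c0b6's: {026c, 14d7, 1e2a, 3c4a, 46d0, 591d, 8bc5, b3fd, c2f8, c8a8, cfda, e6c8, e9bd, f710, fa4e} — 15 commits.

15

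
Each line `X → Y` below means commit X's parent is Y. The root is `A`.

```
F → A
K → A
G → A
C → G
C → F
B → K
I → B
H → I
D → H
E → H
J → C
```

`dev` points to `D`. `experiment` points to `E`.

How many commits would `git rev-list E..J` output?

Reachable from J: {A, C, F, G, J}.
Reachable from E: {A, B, E, H, I, K}.
In J's history but not E's: {C, F, G, J} — 4 commits.

4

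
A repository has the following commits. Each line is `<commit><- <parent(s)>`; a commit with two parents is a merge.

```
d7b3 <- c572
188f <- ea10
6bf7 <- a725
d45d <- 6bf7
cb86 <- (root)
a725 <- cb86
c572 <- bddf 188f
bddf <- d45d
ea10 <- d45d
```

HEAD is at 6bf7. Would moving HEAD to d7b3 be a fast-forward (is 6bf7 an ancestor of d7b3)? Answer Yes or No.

A fast-forward from 6bf7 to d7b3 is possible iff 6bf7 is an ancestor of d7b3.
Ancestors of d7b3: {188f, 6bf7, a725, bddf, c572, cb86, d45d, d7b3, ea10}.
6bf7 is among them, so fast-forward is possible.

Yes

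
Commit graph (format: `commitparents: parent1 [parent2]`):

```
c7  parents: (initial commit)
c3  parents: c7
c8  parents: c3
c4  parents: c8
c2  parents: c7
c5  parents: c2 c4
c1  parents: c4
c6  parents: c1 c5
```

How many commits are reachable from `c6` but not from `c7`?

Reachable from c6: {c1, c2, c3, c4, c5, c6, c7, c8}.
Reachable from c7: {c7}.
In c6's history but not c7's: {c1, c2, c3, c4, c5, c6, c8} — 7 commits.

7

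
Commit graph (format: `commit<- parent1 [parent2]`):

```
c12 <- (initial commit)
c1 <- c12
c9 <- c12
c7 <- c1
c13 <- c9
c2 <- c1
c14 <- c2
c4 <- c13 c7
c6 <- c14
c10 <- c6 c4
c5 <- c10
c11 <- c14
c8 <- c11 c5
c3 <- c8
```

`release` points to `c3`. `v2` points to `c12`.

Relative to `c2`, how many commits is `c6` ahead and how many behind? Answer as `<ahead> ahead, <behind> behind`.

Reachable from c6: {c1, c12, c14, c2, c6}.
Reachable from c2: {c1, c12, c2}.
Only in c6's history (ahead): {c14, c6} — 2.
Only in c2's history (behind): {} — 0.

2 ahead, 0 behind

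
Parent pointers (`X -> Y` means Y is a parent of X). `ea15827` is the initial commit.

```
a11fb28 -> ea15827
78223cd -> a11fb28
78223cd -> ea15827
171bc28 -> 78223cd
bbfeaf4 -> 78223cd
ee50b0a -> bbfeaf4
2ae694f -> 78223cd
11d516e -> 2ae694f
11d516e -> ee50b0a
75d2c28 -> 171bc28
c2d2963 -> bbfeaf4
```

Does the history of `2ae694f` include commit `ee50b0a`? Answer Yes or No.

Ancestors of 2ae694f: {2ae694f, 78223cd, a11fb28, ea15827}.
ee50b0a is not in that set, so it is not an ancestor of 2ae694f.

No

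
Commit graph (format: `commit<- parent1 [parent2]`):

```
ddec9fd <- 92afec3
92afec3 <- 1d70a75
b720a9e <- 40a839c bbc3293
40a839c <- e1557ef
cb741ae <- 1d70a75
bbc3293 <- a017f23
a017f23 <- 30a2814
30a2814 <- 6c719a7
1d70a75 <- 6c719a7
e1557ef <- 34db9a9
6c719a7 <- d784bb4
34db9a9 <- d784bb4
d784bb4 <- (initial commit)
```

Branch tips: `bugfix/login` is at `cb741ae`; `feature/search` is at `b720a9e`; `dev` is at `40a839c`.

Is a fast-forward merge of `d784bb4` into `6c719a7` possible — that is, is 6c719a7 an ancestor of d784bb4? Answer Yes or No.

No

A fast-forward from 6c719a7 to d784bb4 is possible iff 6c719a7 is an ancestor of d784bb4.
Ancestors of d784bb4: {d784bb4}.
6c719a7 is not among them, so fast-forward is not possible.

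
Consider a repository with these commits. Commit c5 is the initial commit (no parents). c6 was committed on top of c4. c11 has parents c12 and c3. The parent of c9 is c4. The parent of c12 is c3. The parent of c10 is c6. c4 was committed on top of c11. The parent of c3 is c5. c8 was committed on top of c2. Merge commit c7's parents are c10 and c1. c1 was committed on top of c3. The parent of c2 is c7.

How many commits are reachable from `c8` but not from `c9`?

6

Reachable from c8: {c1, c10, c11, c12, c2, c3, c4, c5, c6, c7, c8}.
Reachable from c9: {c11, c12, c3, c4, c5, c9}.
In c8's history but not c9's: {c1, c10, c2, c6, c7, c8} — 6 commits.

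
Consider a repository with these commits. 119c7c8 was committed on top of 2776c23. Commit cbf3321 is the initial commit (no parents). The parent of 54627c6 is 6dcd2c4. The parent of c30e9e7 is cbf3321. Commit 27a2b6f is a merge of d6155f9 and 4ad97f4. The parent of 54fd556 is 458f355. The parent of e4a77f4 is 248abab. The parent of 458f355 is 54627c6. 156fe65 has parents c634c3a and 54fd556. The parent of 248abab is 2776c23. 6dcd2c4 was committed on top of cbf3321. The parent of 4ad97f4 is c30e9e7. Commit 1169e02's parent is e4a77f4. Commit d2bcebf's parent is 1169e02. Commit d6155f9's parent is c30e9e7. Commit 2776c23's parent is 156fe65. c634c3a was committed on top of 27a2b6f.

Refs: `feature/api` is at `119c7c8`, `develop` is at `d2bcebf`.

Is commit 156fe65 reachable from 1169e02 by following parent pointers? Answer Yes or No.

Ancestors of 1169e02 (commits reachable by following parents): {1169e02, 156fe65, 248abab, 2776c23, 27a2b6f, 458f355, 4ad97f4, 54627c6, 54fd556, 6dcd2c4, c30e9e7, c634c3a, cbf3321, d6155f9, e4a77f4}.
156fe65 is in that set, so it is an ancestor of 1169e02.

Yes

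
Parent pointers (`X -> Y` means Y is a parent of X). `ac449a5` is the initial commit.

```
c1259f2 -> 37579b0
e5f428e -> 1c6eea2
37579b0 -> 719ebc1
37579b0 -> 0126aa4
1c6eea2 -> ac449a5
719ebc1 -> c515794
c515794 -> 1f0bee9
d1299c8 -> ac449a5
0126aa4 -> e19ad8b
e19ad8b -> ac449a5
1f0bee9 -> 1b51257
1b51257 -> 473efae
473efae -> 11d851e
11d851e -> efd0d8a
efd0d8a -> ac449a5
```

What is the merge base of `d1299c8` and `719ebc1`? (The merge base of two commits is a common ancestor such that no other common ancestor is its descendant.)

Ancestors of d1299c8: {ac449a5, d1299c8}.
Ancestors of 719ebc1: {11d851e, 1b51257, 1f0bee9, 473efae, 719ebc1, ac449a5, c515794, efd0d8a}.
Common ancestors: {ac449a5}.
The only common ancestor is ac449a5, so it is the merge base.

ac449a5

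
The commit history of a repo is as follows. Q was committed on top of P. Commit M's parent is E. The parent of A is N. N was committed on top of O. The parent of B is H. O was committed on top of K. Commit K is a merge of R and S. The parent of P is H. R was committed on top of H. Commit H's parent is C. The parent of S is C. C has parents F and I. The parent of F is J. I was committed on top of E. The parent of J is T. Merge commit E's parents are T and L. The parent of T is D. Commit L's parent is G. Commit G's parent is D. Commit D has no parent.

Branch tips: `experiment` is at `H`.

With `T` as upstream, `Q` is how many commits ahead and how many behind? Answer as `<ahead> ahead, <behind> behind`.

Reachable from Q: {C, D, E, F, G, H, I, J, L, P, Q, T}.
Reachable from T: {D, T}.
Only in Q's history (ahead): {C, E, F, G, H, I, J, L, P, Q} — 10.
Only in T's history (behind): {} — 0.

10 ahead, 0 behind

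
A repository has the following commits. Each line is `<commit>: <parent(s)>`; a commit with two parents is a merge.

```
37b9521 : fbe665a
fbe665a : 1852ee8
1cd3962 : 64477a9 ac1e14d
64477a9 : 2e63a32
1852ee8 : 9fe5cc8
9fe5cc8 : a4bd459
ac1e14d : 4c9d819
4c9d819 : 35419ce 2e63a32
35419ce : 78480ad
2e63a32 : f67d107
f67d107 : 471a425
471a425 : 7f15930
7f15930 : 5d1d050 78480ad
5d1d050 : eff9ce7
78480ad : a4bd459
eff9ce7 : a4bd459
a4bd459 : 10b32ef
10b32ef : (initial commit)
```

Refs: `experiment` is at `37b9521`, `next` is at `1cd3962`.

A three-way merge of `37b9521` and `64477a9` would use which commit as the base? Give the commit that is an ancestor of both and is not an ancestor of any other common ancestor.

Ancestors of 37b9521: {10b32ef, 1852ee8, 37b9521, 9fe5cc8, a4bd459, fbe665a}.
Ancestors of 64477a9: {10b32ef, 2e63a32, 471a425, 5d1d050, 64477a9, 78480ad, 7f15930, a4bd459, eff9ce7, f67d107}.
Common ancestors: {10b32ef, a4bd459}.
Among these, a4bd459 is not an ancestor of any other common ancestor — it is the merge base.

a4bd459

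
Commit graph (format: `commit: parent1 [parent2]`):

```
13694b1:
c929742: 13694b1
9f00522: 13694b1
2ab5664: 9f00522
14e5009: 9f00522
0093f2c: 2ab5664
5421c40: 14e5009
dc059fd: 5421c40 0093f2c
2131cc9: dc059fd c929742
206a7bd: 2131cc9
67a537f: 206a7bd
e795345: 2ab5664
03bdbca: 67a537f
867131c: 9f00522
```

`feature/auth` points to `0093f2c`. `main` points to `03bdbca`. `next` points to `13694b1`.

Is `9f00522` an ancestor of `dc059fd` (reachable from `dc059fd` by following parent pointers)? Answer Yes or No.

Ancestors of dc059fd (commits reachable by following parents): {0093f2c, 13694b1, 14e5009, 2ab5664, 5421c40, 9f00522, dc059fd}.
9f00522 is in that set, so it is an ancestor of dc059fd.

Yes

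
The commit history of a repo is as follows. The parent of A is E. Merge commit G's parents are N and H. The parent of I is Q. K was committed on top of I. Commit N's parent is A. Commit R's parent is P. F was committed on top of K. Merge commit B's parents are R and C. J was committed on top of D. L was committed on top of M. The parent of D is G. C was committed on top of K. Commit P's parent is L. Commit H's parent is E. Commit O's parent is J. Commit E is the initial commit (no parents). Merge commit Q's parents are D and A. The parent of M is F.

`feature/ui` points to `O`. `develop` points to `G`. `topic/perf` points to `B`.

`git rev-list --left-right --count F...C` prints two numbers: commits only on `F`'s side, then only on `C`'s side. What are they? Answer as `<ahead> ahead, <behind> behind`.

Reachable from F: {A, D, E, F, G, H, I, K, N, Q}.
Reachable from C: {A, C, D, E, G, H, I, K, N, Q}.
Only in F's history (ahead): {F} — 1.
Only in C's history (behind): {C} — 1.

1 ahead, 1 behind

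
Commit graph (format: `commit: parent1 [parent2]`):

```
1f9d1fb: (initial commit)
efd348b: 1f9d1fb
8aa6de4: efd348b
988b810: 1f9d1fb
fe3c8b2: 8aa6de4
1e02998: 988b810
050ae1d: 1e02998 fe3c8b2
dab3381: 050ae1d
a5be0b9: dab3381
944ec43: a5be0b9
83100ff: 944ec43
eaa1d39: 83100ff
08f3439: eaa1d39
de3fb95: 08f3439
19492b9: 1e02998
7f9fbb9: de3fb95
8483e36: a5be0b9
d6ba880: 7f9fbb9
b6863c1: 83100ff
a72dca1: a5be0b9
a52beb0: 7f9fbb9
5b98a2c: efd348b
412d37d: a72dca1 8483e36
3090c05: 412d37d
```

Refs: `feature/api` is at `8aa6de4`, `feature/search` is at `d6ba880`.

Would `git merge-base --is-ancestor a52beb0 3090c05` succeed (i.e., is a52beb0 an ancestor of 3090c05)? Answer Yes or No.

No

Ancestors of 3090c05: {050ae1d, 1e02998, 1f9d1fb, 3090c05, 412d37d, 8483e36, 8aa6de4, 988b810, a5be0b9, a72dca1, dab3381, efd348b, fe3c8b2}.
a52beb0 is not in that set, so it is not an ancestor of 3090c05.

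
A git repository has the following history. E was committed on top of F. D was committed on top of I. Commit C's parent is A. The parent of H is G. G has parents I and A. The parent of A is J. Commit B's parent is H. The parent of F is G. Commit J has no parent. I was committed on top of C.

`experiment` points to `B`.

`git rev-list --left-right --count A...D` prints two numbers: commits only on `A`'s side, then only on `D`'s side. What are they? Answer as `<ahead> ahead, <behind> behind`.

0 ahead, 3 behind

Reachable from A: {A, J}.
Reachable from D: {A, C, D, I, J}.
Only in A's history (ahead): {} — 0.
Only in D's history (behind): {C, D, I} — 3.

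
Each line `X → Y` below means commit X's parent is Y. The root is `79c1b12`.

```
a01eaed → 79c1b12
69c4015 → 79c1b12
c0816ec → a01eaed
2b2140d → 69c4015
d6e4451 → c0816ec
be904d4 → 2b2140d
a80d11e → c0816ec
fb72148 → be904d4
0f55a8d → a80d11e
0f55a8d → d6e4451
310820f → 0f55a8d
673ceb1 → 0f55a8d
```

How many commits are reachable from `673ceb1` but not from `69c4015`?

6

Reachable from 673ceb1: {0f55a8d, 673ceb1, 79c1b12, a01eaed, a80d11e, c0816ec, d6e4451}.
Reachable from 69c4015: {69c4015, 79c1b12}.
In 673ceb1's history but not 69c4015's: {0f55a8d, 673ceb1, a01eaed, a80d11e, c0816ec, d6e4451} — 6 commits.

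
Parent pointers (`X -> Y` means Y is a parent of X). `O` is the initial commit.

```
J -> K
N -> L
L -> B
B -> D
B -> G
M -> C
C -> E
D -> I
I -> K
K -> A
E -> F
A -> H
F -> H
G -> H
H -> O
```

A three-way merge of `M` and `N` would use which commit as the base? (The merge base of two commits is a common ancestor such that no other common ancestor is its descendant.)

H

Ancestors of M: {C, E, F, H, M, O}.
Ancestors of N: {A, B, D, G, H, I, K, L, N, O}.
Common ancestors: {H, O}.
Among these, H is not an ancestor of any other common ancestor — it is the merge base.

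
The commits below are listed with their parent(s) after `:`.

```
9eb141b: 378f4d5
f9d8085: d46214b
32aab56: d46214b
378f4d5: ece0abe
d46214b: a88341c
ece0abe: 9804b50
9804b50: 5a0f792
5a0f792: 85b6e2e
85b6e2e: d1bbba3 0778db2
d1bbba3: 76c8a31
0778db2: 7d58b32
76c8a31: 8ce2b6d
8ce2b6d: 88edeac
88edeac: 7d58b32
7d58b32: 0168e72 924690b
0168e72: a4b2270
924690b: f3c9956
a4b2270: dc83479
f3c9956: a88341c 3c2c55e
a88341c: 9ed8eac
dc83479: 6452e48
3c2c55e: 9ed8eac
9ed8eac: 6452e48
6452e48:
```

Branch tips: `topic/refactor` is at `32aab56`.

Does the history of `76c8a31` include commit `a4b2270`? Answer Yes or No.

Ancestors of 76c8a31 (commits reachable by following parents): {0168e72, 3c2c55e, 6452e48, 76c8a31, 7d58b32, 88edeac, 8ce2b6d, 924690b, 9ed8eac, a4b2270, a88341c, dc83479, f3c9956}.
a4b2270 is in that set, so it is an ancestor of 76c8a31.

Yes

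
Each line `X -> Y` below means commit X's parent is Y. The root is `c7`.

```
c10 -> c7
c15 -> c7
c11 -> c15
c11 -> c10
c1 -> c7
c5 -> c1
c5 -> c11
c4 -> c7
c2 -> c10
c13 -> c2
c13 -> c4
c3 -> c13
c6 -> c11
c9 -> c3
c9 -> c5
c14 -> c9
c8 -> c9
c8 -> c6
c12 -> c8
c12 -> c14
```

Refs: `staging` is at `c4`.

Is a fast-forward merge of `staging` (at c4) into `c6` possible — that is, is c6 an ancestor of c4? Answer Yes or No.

A fast-forward from c6 to c4 is possible iff c6 is an ancestor of c4.
Ancestors of c4: {c4, c7}.
c6 is not among them, so fast-forward is not possible.

No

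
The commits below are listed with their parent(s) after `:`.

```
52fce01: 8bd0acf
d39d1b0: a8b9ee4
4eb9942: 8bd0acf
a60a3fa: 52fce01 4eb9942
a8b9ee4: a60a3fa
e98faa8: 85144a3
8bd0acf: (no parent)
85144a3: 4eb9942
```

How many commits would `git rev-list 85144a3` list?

3

Walking parent pointers from 85144a3: reachable set = {4eb9942, 85144a3, 8bd0acf}.
That is 3 commits.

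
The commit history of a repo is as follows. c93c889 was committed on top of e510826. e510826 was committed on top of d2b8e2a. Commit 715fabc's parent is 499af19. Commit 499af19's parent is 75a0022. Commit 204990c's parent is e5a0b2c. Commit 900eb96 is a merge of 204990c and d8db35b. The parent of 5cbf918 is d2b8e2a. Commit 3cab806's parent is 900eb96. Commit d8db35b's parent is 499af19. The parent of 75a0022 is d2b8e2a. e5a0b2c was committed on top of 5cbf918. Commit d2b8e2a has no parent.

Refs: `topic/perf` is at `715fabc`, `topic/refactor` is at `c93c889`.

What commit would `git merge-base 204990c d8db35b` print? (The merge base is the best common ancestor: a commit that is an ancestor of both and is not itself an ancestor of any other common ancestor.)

Ancestors of 204990c: {204990c, 5cbf918, d2b8e2a, e5a0b2c}.
Ancestors of d8db35b: {499af19, 75a0022, d2b8e2a, d8db35b}.
Common ancestors: {d2b8e2a}.
The only common ancestor is d2b8e2a, so it is the merge base.

d2b8e2a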